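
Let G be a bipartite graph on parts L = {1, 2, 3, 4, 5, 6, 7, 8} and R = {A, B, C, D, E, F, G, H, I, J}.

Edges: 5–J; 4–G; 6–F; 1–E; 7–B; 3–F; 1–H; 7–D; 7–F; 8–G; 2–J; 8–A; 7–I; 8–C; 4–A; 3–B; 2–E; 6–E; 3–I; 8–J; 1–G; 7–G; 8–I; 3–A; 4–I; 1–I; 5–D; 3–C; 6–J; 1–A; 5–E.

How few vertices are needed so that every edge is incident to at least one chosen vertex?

8

The 8 edges 1–A, 2–E, 3–B, 4–I, 5–D, 6–F, 7–G, 8–J form a matching, so any vertex cover needs at least 8 vertices (one per matched edge).
Conversely {1, 2, 3, 4, 5, 6, 7, 8} meets every edge and has exactly 8 vertices, so 8 is optimal.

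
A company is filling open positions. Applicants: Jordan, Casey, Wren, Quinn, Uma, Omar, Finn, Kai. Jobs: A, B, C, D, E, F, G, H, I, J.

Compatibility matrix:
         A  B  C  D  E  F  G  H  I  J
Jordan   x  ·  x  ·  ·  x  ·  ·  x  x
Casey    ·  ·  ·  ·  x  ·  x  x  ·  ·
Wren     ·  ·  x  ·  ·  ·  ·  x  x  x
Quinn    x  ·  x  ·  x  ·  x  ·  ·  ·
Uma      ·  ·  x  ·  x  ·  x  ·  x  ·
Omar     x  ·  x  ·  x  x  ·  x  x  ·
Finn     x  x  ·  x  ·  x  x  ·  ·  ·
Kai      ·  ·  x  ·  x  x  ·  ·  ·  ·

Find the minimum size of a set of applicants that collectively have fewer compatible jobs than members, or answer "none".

none

A matching saturating every applicant exists, for instance Jordan→J, Casey→H, Wren→I, Quinn→G, Uma→C, Omar→F, Finn→A, Kai→E.
By Hall's marriage theorem, this means |N(S)| ≥ |S| for every subset S, so no violating subset exists.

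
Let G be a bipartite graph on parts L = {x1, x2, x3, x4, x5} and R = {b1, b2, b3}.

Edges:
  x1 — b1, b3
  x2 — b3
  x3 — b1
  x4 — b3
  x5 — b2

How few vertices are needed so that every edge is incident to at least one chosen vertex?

3

{x5, b1, b3} is a vertex cover of size 3: every edge has an endpoint in this set.
No smaller cover exists because x1–b1, x2–b3, x5–b2 is a matching of size 3, and a cover must include an endpoint of each of these disjoint edges (König's theorem).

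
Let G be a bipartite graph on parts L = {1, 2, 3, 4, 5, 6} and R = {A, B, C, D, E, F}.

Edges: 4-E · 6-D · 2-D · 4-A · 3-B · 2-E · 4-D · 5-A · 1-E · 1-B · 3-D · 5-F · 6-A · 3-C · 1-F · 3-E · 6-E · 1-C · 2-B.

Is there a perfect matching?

Yes

A valid assignment of size 6: 1→C, 2→B, 3→D, 4→A, 5→F, 6→E.
Every left vertex is matched, so this is a perfect matching.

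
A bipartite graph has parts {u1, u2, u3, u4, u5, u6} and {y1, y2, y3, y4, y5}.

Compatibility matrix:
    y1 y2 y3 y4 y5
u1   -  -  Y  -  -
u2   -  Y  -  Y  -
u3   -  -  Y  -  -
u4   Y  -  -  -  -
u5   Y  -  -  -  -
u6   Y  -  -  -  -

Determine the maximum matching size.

One maximum matching: u1–y3, u2–y2, u4–y1.
The set {u1, u3, u4, u5, u6} has only 2 neighbours ({y1, y3}), so by Hall's theorem at most 3 of the 6 left vertices can be matched.

3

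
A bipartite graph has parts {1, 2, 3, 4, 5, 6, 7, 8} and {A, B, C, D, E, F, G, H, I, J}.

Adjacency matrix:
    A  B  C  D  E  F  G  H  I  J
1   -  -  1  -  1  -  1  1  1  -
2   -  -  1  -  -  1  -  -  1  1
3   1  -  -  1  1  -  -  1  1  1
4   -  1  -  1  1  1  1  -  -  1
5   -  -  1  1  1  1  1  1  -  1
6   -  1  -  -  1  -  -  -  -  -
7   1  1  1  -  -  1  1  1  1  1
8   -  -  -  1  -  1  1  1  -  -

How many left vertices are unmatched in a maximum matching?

0

A valid assignment of size 8: 1–H, 2–C, 3–A, 4–E, 5–G, 6–B, 7–J, 8–F.
All 8 left vertices are matched, so no larger matching exists.
That matches 8 of the 8, leaving 0 unmatched; no matching can do better.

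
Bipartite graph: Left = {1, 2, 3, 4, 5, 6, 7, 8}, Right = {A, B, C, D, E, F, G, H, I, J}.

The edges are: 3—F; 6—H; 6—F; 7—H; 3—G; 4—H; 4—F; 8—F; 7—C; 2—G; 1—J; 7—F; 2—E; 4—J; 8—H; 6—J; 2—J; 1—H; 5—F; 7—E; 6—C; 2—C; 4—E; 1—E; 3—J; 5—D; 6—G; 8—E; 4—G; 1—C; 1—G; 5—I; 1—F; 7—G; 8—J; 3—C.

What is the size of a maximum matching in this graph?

7

A valid assignment of size 7: 1–E, 2–C, 3–F, 4–J, 5–D, 6–H, 7–G.
The set {1, 2, 3, 4, 6, 7, 8} has only 6 neighbours ({C, E, F, G, H, J}), so by Hall's theorem at most 7 of the 8 left vertices can be matched.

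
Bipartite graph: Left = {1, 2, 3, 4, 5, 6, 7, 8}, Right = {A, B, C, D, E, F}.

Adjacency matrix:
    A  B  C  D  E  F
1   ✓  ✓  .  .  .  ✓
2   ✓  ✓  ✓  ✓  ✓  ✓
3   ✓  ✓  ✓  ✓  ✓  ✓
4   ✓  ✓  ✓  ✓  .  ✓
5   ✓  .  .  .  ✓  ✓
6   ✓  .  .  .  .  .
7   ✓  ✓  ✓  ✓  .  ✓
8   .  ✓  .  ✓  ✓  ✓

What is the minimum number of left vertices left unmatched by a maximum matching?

2

A valid assignment of size 6: 1→B, 2→C, 3→E, 4→D, 5→F, 6→A.
The set {1, 2, 3, 4, 5, 6, 7, 8} has only 6 neighbours ({A, B, C, D, E, F}), so by Hall's theorem at most 6 of the 8 left vertices can be matched.
That matches 6 of the 8, leaving 2 unmatched; no matching can do better.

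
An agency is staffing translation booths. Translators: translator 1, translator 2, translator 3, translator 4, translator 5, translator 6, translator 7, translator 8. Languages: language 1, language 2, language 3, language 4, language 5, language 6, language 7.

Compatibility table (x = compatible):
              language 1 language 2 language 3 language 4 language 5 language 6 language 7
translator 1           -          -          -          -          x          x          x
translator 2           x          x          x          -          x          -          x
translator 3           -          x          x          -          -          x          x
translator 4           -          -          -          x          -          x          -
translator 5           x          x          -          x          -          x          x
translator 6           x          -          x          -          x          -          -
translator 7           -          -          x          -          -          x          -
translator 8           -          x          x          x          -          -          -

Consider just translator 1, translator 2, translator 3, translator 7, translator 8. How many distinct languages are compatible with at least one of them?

The union of neighbours of {translator 1, translator 2, translator 3, translator 7, translator 8} is {language 1, language 2, language 3, language 4, language 5, language 6, language 7}, which has 7 elements.
Since |N(S)| = 7 ≥ |S| = 5, Hall's condition holds for this subset.

7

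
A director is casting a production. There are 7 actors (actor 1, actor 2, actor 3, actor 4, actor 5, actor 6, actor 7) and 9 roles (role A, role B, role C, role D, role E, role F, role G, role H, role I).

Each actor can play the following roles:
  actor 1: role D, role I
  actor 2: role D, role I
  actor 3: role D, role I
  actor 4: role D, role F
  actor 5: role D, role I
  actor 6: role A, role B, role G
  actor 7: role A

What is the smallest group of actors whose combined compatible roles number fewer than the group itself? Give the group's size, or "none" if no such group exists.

3

Take S = {actor 1, actor 2, actor 3}. Its neighbourhood is {role D, role I}, so |N(S)| = 2 < |S| = 3.
Every subset of size less than 3 has at least as many neighbours as members, so 3 is the minimum.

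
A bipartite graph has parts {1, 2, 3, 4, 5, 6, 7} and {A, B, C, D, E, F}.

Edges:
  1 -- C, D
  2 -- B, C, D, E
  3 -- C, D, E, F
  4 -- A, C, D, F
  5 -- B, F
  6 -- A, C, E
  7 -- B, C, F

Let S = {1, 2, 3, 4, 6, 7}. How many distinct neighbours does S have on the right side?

The union of neighbours of {1, 2, 3, 4, 6, 7} is {A, B, C, D, E, F}, which has 6 elements.
Since |N(S)| = 6 ≥ |S| = 6, Hall's condition holds for this subset.

6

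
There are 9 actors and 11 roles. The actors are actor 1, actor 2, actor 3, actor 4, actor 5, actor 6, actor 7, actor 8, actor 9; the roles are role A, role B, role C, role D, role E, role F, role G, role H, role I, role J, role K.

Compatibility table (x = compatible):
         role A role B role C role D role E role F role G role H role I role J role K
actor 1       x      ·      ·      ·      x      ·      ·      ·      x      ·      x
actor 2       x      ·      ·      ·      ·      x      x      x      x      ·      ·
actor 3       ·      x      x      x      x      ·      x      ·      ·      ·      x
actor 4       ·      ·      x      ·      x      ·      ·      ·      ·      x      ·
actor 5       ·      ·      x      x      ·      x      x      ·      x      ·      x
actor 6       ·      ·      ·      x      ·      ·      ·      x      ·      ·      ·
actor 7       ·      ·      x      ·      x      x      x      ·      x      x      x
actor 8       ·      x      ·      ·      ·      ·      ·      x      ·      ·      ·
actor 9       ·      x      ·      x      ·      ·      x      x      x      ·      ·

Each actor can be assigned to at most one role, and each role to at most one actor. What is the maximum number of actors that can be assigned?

9

One maximum matching: actor 1→role I, actor 2→role H, actor 3→role K, actor 4→role E, actor 5→role F, actor 6→role D, actor 7→role C, actor 8→role B, actor 9→role G.
All 9 actors are matched, so no larger matching exists.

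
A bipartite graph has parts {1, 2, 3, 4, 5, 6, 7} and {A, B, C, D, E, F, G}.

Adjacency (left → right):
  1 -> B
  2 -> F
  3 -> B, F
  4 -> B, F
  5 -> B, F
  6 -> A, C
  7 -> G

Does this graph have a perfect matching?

No

The set {1, 2, 3, 4, 5} has only 2 neighbours ({B, F}), so by Hall's theorem at most 4 of the 7 left vertices can be matched.
Hence no matching covers every left vertex.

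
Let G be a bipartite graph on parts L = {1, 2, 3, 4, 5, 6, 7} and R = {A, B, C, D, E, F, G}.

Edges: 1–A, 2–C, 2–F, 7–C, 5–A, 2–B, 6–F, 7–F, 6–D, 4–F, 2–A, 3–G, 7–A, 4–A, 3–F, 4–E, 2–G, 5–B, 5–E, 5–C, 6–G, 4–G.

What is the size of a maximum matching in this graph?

7

A valid assignment of size 7: 1-A, 2-B, 3-G, 4-E, 5-C, 6-D, 7-F.
All 7 left vertices are matched, so no larger matching exists.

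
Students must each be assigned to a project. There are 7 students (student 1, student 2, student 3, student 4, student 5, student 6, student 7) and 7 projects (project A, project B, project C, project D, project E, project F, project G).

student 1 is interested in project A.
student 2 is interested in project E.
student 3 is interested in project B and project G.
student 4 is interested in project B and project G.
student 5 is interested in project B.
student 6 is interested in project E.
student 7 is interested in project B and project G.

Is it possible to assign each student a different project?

The set {student 2, student 3, student 4, student 5, student 6, student 7} has only 3 neighbours ({project B, project E, project G}), so by Hall's theorem at most 4 of the 7 students can be matched.
Hence no matching covers every student.

No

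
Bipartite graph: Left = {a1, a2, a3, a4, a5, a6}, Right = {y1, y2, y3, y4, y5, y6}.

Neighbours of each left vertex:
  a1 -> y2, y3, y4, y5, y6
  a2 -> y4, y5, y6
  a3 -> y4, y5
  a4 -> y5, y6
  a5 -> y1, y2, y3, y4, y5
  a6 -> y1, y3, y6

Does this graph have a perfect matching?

One maximum matching: a1-y2, a2-y5, a3-y4, a4-y6, a5-y1, a6-y3.
Every left vertex is matched, so this is a perfect matching.

Yes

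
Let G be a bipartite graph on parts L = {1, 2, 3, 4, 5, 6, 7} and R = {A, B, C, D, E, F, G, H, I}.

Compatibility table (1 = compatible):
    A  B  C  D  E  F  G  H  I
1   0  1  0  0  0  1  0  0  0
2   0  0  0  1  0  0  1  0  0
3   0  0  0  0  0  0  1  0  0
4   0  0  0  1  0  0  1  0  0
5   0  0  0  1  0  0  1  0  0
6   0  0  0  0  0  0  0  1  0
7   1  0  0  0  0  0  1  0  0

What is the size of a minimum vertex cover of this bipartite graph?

{1, 6, 7, D, G} is a vertex cover of size 5: every edge has an endpoint in this set.
No smaller cover exists because 1–B, 2–D, 3–G, 6–H, 7–A is a matching of size 5, and a cover must include an endpoint of each of these disjoint edges (König's theorem).

5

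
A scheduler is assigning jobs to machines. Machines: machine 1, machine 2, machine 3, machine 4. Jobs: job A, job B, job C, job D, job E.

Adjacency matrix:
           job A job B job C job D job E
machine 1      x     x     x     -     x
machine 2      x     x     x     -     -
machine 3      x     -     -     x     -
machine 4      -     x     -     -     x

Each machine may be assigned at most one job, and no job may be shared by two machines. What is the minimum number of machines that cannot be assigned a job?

For example, pair machine 1–job A, machine 2–job B, machine 3–job D, machine 4–job E.
All 4 machines are matched, so no larger matching exists.
That matches 4 of the 4, leaving 0 unmatched; no matching can do better.

0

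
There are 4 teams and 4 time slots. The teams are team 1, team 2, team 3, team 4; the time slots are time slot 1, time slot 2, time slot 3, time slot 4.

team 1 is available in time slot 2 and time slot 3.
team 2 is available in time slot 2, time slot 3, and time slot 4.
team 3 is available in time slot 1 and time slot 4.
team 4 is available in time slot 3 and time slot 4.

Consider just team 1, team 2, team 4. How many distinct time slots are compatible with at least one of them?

3

The union of neighbours of {team 1, team 2, team 4} is {time slot 2, time slot 3, time slot 4}, which has 3 elements.
Since |N(S)| = 3 ≥ |S| = 3, Hall's condition holds for this subset.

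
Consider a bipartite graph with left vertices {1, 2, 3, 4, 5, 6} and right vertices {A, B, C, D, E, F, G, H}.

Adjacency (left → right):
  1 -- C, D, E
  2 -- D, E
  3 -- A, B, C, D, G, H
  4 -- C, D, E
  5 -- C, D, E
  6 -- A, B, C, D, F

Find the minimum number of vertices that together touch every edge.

{3, 6, C, D, E} is a vertex cover of size 5: every edge has an endpoint in this set.
No smaller cover exists because 1–C, 2–D, 3–G, 4–E, 6–A is a matching of size 5, and a cover must include an endpoint of each of these disjoint edges (König's theorem).

5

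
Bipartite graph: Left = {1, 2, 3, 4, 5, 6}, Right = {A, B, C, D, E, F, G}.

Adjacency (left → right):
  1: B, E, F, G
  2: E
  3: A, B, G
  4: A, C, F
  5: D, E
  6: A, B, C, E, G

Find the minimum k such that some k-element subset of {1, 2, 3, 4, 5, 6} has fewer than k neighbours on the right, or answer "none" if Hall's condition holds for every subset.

A matching saturating every left vertex exists, for instance 1→B, 2→E, 3→A, 4→F, 5→D, 6→G.
By Hall's marriage theorem, this means |N(S)| ≥ |S| for every subset S, so no violating subset exists.

none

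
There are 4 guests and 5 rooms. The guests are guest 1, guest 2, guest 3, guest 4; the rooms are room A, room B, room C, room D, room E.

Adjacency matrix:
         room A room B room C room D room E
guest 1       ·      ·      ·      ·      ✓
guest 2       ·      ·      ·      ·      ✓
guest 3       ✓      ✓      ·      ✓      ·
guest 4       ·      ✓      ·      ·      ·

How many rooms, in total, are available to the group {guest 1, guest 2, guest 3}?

The union of neighbours of {guest 1, guest 2, guest 3} is {room A, room B, room D, room E}, which has 4 elements.
Since |N(S)| = 4 ≥ |S| = 3, Hall's condition holds for this subset.

4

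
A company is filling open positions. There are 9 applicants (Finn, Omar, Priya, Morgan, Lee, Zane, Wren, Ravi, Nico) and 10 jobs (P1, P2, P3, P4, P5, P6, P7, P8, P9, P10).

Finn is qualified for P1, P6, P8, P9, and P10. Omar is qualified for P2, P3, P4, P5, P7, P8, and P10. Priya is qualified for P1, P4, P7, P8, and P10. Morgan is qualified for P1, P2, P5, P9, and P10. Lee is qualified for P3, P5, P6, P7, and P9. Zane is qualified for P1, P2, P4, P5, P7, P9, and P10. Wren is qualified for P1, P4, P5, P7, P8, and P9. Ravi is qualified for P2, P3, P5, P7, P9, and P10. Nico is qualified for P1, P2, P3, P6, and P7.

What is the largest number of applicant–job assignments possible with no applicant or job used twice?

9

A valid assignment of size 9: Finn–P6, Omar–P8, Priya–P7, Morgan–P10, Lee–P3, Zane–P5, Wren–P9, Ravi–P2, Nico–P1.
All 9 applicants are matched, so no larger matching exists.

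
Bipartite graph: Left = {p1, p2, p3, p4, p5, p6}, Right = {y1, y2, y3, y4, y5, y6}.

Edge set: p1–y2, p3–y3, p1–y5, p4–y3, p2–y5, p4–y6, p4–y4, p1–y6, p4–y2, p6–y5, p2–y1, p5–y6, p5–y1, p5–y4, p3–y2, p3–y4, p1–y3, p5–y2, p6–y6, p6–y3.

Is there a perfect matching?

Yes

One maximum matching: p1-y2, p2-y5, p3-y4, p4-y6, p5-y1, p6-y3.
Every left vertex is matched, so this is a perfect matching.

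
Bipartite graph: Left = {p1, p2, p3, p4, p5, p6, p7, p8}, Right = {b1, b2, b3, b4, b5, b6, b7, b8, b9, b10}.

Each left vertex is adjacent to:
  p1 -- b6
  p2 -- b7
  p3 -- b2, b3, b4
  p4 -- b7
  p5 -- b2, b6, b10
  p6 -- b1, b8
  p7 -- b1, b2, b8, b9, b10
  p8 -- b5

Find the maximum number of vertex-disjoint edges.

One maximum matching: p1–b6, p2–b7, p3–b3, p5–b2, p6–b8, p7–b1, p8–b5.
The set {p2, p4} has only 1 neighbour ({b7}), so by Hall's theorem at most 7 of the 8 left vertices can be matched.

7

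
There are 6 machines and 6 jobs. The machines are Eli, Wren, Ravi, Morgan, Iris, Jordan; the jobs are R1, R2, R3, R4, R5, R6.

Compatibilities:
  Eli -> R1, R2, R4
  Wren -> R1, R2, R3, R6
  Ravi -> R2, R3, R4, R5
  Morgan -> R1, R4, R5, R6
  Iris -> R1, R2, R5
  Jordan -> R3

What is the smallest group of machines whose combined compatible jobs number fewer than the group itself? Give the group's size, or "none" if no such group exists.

A matching saturating every machine exists, for instance Eli→R4, Wren→R6, Ravi→R5, Morgan→R1, Iris→R2, Jordan→R3.
By Hall's marriage theorem, this means |N(S)| ≥ |S| for every subset S, so no violating subset exists.

none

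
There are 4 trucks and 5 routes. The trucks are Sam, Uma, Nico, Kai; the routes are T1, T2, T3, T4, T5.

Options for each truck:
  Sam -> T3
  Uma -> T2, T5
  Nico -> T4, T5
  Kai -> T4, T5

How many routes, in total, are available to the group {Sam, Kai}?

The union of neighbours of {Sam, Kai} is {T3, T4, T5}, which has 3 elements.
Since |N(S)| = 3 ≥ |S| = 2, Hall's condition holds for this subset.

3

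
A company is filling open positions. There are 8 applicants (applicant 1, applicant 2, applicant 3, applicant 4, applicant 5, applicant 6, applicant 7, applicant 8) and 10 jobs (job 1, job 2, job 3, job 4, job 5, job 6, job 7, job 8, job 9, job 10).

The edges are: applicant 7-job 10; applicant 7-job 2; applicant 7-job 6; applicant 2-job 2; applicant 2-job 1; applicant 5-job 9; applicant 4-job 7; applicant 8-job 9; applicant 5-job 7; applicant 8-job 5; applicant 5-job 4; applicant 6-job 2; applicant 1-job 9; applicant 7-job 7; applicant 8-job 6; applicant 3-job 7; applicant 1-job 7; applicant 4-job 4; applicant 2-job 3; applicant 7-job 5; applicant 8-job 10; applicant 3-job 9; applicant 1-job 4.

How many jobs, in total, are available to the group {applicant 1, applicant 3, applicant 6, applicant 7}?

7

The union of neighbours of {applicant 1, applicant 3, applicant 6, applicant 7} is {job 2, job 4, job 5, job 6, job 7, job 9, job 10}, which has 7 elements.
Since |N(S)| = 7 ≥ |S| = 4, Hall's condition holds for this subset.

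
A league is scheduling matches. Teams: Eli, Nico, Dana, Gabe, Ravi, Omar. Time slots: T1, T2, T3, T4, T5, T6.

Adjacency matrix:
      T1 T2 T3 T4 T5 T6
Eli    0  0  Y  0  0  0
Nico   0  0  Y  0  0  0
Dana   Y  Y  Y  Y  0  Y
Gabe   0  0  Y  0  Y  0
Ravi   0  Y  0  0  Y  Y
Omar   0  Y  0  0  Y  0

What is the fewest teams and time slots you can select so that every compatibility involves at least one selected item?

5

A maximum matching has 5 edges (e.g. Eli–T3, Dana–T4, Gabe–T5, Ravi–T6, Omar–T2).
By König's theorem the minimum vertex cover has the same size. One such cover is {Dana, Gabe, Ravi, Omar, T3}.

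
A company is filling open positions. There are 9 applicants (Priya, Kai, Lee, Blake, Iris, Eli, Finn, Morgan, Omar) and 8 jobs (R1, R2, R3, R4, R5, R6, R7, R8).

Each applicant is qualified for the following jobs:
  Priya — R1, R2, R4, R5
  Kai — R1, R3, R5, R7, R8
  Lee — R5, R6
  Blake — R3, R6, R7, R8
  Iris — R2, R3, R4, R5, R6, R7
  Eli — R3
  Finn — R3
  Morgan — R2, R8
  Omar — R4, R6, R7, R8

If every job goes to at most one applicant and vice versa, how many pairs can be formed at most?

8

One maximum matching: Priya-R4, Kai-R1, Lee-R5, Blake-R8, Iris-R6, Eli-R3, Morgan-R2, Omar-R7.
The set {Eli, Finn} has only 1 neighbour ({R3}), so by Hall's theorem at most 8 of the 9 applicants can be matched.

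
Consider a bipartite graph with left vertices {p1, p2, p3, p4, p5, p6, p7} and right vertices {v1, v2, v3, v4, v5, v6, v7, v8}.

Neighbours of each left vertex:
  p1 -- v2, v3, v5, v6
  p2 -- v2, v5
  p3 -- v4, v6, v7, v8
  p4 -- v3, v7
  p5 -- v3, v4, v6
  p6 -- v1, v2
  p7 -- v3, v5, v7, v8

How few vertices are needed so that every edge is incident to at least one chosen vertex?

7

The 7 edges p1–v2, p2–v5, p3–v6, p4–v3, p5–v4, p6–v1, p7–v7 form a matching, so any vertex cover needs at least 7 vertices (one per matched edge).
Conversely {p1, p2, p3, p4, p5, p6, p7} meets every edge and has exactly 7 vertices, so 7 is optimal.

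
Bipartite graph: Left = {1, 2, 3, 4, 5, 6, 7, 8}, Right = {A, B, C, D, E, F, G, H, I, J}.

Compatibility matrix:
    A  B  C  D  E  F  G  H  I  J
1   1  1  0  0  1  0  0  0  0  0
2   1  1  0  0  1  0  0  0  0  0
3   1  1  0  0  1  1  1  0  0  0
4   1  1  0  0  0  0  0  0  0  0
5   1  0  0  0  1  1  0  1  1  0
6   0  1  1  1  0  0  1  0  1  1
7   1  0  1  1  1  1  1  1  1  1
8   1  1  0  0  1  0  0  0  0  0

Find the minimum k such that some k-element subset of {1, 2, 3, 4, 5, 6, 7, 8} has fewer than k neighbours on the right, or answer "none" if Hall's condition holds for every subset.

4

Take S = {1, 2, 4, 8}. Its neighbourhood is {A, B, E}, so |N(S)| = 3 < |S| = 4.
Every subset of size less than 4 has at least as many neighbours as members, so 4 is the minimum.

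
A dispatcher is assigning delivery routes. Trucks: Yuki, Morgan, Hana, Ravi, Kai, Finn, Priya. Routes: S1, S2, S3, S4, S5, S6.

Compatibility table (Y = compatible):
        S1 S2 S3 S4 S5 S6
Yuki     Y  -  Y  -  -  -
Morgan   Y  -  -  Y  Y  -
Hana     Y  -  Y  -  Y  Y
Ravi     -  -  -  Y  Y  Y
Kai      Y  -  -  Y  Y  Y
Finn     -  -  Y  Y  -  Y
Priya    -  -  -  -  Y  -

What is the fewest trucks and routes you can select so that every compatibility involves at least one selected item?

{S1, S3, S4, S5, S6} is a vertex cover of size 5: every edge has an endpoint in this set.
No smaller cover exists because Yuki–S1, Morgan–S5, Hana–S3, Ravi–S6, Kai–S4 is a matching of size 5, and a cover must include an endpoint of each of these disjoint edges (König's theorem).

5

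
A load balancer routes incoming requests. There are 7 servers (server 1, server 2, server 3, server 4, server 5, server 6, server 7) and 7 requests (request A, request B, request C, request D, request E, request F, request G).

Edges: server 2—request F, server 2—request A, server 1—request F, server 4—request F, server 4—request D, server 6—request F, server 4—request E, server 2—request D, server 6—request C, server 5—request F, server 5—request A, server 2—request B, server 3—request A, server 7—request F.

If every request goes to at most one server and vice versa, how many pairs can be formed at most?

5

A valid assignment of size 5: server 1→request F, server 2→request D, server 3→request A, server 4→request E, server 6→request C.
The set {server 1, server 3, server 5, server 7} has only 2 neighbours ({request A, request F}), so by Hall's theorem at most 5 of the 7 servers can be matched.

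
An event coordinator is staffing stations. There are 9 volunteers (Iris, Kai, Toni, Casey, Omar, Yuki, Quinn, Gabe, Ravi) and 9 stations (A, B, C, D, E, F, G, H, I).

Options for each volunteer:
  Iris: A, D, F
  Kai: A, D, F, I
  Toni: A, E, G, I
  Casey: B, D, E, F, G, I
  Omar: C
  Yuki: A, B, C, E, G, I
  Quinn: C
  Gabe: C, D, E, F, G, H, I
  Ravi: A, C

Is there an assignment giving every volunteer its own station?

No

The set {Omar, Quinn} has only 1 neighbour ({C}), so by Hall's theorem at most 8 of the 9 volunteers can be matched.
Hence no matching covers every volunteer.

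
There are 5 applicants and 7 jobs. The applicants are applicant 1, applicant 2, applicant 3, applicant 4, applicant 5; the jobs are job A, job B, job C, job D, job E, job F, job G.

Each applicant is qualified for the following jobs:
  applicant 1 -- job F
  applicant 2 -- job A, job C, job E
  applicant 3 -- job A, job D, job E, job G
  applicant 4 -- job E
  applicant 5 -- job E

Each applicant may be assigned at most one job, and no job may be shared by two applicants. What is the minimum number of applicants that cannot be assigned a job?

1

One maximum matching: applicant 1–job F, applicant 2–job A, applicant 3–job G, applicant 4–job E.
The set {applicant 4, applicant 5} has only 1 neighbour ({job E}), so by Hall's theorem at most 4 of the 5 applicants can be matched.
That matches 4 of the 5, leaving 1 unmatched; no matching can do better.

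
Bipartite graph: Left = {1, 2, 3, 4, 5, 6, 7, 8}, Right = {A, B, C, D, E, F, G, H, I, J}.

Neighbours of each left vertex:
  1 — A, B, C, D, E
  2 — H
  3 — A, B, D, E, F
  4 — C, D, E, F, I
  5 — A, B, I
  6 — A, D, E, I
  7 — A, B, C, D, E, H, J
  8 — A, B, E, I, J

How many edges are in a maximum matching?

A valid assignment of size 8: 1-B, 2-H, 3-E, 4-F, 5-I, 6-D, 7-A, 8-J.
All 8 left vertices are matched, so no larger matching exists.

8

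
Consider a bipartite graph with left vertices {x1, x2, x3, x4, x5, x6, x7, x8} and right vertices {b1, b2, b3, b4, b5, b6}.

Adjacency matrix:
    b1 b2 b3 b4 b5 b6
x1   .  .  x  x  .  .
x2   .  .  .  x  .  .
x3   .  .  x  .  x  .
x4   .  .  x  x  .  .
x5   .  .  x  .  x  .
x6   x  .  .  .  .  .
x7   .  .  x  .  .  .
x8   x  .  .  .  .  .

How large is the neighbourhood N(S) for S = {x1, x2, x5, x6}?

4

The union of neighbours of {x1, x2, x5, x6} is {b1, b3, b4, b5}, which has 4 elements.
Since |N(S)| = 4 ≥ |S| = 4, Hall's condition holds for this subset.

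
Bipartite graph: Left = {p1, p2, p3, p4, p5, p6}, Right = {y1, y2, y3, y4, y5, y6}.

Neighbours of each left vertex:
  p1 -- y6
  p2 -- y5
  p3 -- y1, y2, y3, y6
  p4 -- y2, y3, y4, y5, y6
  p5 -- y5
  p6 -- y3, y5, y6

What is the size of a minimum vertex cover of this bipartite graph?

The 5 edges p1–y6, p2–y5, p3–y1, p4–y4, p6–y3 form a matching, so any vertex cover needs at least 5 vertices (one per matched edge).
Conversely {p1, p3, p4, p6, y5} meets every edge and has exactly 5 vertices, so 5 is optimal.

5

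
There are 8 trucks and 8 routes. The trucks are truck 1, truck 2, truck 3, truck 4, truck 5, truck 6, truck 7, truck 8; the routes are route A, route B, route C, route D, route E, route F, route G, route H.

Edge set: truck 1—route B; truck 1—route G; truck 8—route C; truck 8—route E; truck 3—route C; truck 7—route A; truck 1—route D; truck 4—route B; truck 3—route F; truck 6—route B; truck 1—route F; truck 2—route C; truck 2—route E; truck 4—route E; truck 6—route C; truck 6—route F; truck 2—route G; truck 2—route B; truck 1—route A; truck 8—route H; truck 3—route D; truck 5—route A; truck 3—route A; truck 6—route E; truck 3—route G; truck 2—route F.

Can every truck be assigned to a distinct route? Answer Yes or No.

The set {truck 5, truck 7} has only 1 neighbour ({route A}), so by Hall's theorem at most 7 of the 8 trucks can be matched.
Hence no matching covers every truck.

No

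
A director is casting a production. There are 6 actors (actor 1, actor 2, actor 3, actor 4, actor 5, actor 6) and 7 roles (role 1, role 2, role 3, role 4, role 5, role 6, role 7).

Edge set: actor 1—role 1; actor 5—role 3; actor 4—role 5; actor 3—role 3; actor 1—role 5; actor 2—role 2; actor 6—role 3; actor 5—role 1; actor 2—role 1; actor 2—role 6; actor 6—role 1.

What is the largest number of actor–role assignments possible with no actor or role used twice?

4

One maximum matching: actor 1-role 1, actor 2-role 2, actor 3-role 3, actor 4-role 5.
The set {actor 1, actor 3, actor 4, actor 5, actor 6} has only 3 neighbours ({role 1, role 3, role 5}), so by Hall's theorem at most 4 of the 6 actors can be matched.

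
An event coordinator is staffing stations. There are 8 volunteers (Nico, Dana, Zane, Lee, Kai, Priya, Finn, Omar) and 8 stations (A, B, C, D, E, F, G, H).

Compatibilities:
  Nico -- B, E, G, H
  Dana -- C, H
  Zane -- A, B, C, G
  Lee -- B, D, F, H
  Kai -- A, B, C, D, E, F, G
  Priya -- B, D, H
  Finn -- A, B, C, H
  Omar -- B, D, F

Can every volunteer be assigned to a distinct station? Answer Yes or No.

Yes

One maximum matching: Nico–E, Dana–H, Zane–G, Lee–F, Kai–A, Priya–D, Finn–C, Omar–B.
All 8 volunteers are covered.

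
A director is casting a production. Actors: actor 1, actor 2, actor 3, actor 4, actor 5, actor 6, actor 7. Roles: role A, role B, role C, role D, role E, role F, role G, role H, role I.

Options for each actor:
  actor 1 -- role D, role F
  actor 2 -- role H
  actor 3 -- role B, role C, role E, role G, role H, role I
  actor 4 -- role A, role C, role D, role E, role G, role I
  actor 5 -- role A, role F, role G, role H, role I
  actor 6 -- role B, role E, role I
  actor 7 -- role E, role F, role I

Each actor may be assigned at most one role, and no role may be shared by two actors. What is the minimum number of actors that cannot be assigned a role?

0

One maximum matching: actor 1→role D, actor 2→role H, actor 3→role C, actor 4→role I, actor 5→role G, actor 6→role B, actor 7→role F.
All 7 actors are matched, so no larger matching exists.
That matches 7 of the 7, leaving 0 unmatched; no matching can do better.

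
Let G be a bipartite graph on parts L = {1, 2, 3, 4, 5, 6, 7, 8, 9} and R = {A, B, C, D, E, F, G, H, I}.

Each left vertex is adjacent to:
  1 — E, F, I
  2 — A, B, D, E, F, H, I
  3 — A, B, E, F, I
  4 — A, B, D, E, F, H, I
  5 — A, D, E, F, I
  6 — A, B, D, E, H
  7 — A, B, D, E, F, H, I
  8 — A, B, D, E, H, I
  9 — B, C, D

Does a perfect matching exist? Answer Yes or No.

No

The set {1, 2, 3, 4, 5, 6, 7, 8} has only 7 neighbours ({A, B, D, E, F, H, I}), so by Hall's theorem at most 8 of the 9 left vertices can be matched.
Hence no matching covers every left vertex.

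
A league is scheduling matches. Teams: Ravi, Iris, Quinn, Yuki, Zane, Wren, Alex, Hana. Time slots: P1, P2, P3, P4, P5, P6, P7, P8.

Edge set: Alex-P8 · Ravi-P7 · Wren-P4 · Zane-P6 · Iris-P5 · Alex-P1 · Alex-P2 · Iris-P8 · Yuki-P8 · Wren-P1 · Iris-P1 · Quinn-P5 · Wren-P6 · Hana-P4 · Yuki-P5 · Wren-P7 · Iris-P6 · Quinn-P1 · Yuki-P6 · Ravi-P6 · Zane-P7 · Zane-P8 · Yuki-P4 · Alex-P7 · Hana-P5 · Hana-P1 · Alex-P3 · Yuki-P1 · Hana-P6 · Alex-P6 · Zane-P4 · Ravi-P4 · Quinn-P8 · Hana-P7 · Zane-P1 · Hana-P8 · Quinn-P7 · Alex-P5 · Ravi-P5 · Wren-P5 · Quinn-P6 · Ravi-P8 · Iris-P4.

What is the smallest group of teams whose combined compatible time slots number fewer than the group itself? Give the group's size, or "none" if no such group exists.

Take S = {Ravi, Iris, Quinn, Yuki, Zane, Wren, Hana}. Its neighbourhood is {P1, P4, P5, P6, P7, P8}, so |N(S)| = 6 < |S| = 7.
Every subset of size less than 7 has at least as many neighbours as members, so 7 is the minimum.

7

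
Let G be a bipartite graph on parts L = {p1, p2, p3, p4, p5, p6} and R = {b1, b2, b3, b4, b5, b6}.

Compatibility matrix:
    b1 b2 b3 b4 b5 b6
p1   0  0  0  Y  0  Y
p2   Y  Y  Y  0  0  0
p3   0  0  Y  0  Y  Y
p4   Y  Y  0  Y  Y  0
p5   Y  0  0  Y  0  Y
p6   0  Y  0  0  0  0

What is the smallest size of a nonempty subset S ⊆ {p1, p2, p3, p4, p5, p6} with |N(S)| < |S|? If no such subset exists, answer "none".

none

A matching saturating every left vertex exists, for instance p1→b4, p2→b3, p3→b6, p4→b5, p5→b1, p6→b2.
By Hall's marriage theorem, this means |N(S)| ≥ |S| for every subset S, so no violating subset exists.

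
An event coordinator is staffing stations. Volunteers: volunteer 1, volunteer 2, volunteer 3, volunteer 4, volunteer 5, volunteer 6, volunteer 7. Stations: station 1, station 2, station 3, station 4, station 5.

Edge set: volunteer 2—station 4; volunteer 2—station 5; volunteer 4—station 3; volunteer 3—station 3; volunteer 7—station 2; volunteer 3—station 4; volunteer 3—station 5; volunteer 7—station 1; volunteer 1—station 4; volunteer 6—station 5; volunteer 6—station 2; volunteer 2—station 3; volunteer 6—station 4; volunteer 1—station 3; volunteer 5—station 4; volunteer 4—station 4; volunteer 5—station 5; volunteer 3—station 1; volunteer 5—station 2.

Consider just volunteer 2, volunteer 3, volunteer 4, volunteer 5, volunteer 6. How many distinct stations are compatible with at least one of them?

The union of neighbours of {volunteer 2, volunteer 3, volunteer 4, volunteer 5, volunteer 6} is {station 1, station 2, station 3, station 4, station 5}, which has 5 elements.
Since |N(S)| = 5 ≥ |S| = 5, Hall's condition holds for this subset.

5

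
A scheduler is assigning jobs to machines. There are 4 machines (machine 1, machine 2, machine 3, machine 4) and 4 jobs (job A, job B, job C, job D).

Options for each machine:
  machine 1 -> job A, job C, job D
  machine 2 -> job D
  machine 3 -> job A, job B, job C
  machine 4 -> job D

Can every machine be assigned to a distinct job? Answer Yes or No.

The set {machine 2, machine 4} has only 1 neighbour ({job D}), so by Hall's theorem at most 3 of the 4 machines can be matched.
Hence no matching covers every machine.

No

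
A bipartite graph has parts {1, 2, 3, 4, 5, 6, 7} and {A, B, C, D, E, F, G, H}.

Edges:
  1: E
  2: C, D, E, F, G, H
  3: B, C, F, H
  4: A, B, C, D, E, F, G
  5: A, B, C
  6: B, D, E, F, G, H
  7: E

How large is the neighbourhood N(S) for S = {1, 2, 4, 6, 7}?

8

The union of neighbours of {1, 2, 4, 6, 7} is {A, B, C, D, E, F, G, H}, which has 8 elements.
Since |N(S)| = 8 ≥ |S| = 5, Hall's condition holds for this subset.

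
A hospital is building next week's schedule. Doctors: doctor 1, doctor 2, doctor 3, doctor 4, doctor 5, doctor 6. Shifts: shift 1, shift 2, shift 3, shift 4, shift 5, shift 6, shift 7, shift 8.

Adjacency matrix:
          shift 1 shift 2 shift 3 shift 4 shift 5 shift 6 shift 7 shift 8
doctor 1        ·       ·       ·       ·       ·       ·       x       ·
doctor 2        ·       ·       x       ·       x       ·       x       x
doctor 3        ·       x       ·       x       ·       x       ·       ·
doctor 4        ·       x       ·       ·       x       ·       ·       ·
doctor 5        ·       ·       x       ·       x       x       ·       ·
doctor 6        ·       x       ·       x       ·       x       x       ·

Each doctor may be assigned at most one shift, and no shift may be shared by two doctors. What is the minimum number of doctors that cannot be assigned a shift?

For example, pair doctor 1–shift 7, doctor 2–shift 8, doctor 3–shift 4, doctor 4–shift 2, doctor 5–shift 5, doctor 6–shift 6.
This saturates every doctor, so 6 is the maximum.
That matches 6 of the 6, leaving 0 unmatched; no matching can do better.

0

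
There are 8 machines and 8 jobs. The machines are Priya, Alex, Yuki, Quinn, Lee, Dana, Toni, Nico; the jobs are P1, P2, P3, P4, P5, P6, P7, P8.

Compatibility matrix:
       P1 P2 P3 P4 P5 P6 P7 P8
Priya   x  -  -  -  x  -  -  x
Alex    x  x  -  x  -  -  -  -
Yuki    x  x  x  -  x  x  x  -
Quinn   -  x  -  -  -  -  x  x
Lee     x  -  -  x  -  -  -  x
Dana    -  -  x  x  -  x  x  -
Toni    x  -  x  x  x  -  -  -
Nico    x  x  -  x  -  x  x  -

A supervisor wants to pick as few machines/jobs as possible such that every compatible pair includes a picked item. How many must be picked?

8

The 8 edges Priya–P8, Alex–P2, Yuki–P3, Quinn–P7, Lee–P4, Dana–P6, Toni–P5, Nico–P1 form a matching, so any vertex cover needs at least 8 vertices (one per matched edge).
Conversely {Priya, Alex, Yuki, Quinn, Lee, Dana, Toni, Nico} meets every edge and has exactly 8 vertices, so 8 is optimal.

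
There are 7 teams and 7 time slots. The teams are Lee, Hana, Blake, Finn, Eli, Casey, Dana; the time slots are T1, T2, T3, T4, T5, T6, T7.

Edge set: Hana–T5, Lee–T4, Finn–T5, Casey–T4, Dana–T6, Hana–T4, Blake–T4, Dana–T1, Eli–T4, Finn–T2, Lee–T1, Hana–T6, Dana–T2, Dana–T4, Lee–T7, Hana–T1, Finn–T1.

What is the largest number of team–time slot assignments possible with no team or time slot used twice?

A valid assignment of size 5: Lee-T7, Hana-T6, Blake-T4, Finn-T5, Dana-T2.
The set {Blake, Eli, Casey} has only 1 neighbour ({T4}), so by Hall's theorem at most 5 of the 7 teams can be matched.

5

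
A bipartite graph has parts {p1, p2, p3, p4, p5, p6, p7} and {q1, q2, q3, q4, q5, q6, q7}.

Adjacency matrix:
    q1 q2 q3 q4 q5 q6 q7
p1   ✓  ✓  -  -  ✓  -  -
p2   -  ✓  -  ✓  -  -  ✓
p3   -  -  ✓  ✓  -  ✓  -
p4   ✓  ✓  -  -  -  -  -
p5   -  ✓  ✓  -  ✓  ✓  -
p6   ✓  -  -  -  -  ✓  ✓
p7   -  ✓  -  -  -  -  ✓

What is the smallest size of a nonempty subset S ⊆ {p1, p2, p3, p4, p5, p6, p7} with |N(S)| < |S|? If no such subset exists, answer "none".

A matching saturating every left vertex exists, for instance p1→q5, p2→q4, p3→q3, p4→q1, p5→q6, p6→q7, p7→q2.
By Hall's marriage theorem, this means |N(S)| ≥ |S| for every subset S, so no violating subset exists.

none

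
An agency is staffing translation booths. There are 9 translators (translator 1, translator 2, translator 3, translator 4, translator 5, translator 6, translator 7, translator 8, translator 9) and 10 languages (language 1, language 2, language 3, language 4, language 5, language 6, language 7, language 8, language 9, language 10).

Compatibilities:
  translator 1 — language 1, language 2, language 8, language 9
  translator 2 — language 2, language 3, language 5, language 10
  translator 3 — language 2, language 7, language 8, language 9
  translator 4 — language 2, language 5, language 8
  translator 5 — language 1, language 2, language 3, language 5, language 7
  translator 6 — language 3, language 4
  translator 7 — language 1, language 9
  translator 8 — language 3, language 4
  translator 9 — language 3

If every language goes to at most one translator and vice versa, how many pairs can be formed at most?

8

A valid assignment of size 8: translator 1→language 2, translator 2→language 10, translator 3→language 8, translator 4→language 5, translator 5→language 7, translator 6→language 3, translator 7→language 9, translator 8→language 4.
The set {translator 6, translator 8, translator 9} has only 2 neighbours ({language 3, language 4}), so by Hall's theorem at most 8 of the 9 translators can be matched.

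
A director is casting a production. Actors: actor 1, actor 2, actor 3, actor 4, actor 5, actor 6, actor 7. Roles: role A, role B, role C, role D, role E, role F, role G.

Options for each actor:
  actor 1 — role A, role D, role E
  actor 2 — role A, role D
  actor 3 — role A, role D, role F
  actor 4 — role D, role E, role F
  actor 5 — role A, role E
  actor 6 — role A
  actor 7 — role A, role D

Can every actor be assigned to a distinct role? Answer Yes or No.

The set {actor 1, actor 2, actor 3, actor 4, actor 5, actor 6, actor 7} has only 4 neighbours ({role A, role D, role E, role F}), so by Hall's theorem at most 4 of the 7 actors can be matched.
Hence no matching covers every actor.

No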